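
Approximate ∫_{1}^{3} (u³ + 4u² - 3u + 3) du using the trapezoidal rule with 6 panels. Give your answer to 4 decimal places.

h = (3 − 1)/6 = 0.333333.
Nodes u₀,…,u₆ = 1, 1.333333, 1.666667, 2, 2.333333, 2.666667, 3.
f(u) = u³ + 4u² - 3u + 3: f₀=5, f₁=8.481481, f₂=13.740741, f₃=21, f₄=30.481481, f₅=42.407407, f₆=57.
(h/2)·[f₀ + 2f₁ + 2f₂ + 2f₃ + 2f₄ + 2f₅ + f₆] = 0.166667·(294.222222) = 49.0370.

49.0370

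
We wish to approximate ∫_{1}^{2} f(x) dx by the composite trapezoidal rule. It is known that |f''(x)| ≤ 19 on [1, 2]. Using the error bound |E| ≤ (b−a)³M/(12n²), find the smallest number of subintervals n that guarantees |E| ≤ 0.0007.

48

Need 19/(12n²) ≤ 0.0007.
n² ≥ 19/(12·0.0007) = 2261.9 ⇒ n ≥ 47.5595, so the smallest n is 48.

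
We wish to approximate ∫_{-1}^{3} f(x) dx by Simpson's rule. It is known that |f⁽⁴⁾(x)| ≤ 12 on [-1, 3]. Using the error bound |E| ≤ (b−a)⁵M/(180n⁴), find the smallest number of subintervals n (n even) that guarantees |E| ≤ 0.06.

6

Need 12288/(180n⁴) ≤ 0.06.
n⁴ ≥ 12288/(180·0.06) = 1137.78 ⇒ n ≥ 5.8078, so the smallest even n is 6. (n must be even for Simpson's rule.)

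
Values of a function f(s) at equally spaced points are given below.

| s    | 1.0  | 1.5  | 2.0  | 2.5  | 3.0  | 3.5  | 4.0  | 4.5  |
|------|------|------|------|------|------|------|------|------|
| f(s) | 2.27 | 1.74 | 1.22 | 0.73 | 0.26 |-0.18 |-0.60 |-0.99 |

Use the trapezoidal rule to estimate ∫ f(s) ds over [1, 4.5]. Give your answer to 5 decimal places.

h = 0.5, n = 7.
(h/2)·[y₀ + 2y₁ + 2y₂ + 2y₃ + 2y₄ + 2y₅ + 2y₆ + y₇] = 0.25·(7.62) = 1.90500.

1.90500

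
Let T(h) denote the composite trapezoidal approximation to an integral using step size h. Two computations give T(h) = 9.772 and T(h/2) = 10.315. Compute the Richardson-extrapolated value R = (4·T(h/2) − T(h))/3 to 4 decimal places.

R = (4·T(h/2) − T(h)) / 3 = (4·10.315 − 9.772)/3 = (31.488)/3 = 10.4960.

10.4960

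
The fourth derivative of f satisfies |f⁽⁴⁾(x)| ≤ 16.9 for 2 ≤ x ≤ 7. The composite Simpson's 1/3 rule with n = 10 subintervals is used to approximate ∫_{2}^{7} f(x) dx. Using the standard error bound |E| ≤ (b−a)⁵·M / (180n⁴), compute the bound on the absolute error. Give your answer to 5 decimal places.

|E| ≤ (5)⁵·16.9 / (180·10⁴) = 52812.5/1800000 = 0.02934.

0.02934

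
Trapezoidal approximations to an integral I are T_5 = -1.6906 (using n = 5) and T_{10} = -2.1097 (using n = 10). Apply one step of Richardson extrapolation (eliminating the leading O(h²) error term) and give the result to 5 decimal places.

-2.24940

R = (4·T_{10} − T_5) / 3 = (4·(-2.1097) − (-1.6906))/3 = (-6.7482)/3 = -2.24940.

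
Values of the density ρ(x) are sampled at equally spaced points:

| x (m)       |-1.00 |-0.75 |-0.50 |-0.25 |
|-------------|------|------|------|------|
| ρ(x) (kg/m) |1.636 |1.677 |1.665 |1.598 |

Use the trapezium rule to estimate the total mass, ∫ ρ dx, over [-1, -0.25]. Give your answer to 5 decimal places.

1.23975

h = 0.25, n = 3.
(h/2)·[y₀ + 2y₁ + 2y₂ + y₃] = 0.125·(9.918) = 1.23975.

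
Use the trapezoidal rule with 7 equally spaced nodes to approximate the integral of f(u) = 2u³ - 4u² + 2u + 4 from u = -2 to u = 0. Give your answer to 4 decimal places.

h = (0 − (-2))/6 = 0.333333.
Nodes u₀,…,u₆ = -2, -1.666667, -1.333333, -1, -0.666667, -0.333333, 0.
f(u) = 2u³ - 4u² + 2u + 4: f₀=-32, f₁=-19.703704, f₂=-10.518519, f₃=-4, f₄=0.296296, f₅=2.814815, f₆=4.
(h/2)·[f₀ + 2f₁ + 2f₂ + 2f₃ + 2f₄ + 2f₅ + f₆] = 0.166667·(-90.222222) = -15.0370.

-15.0370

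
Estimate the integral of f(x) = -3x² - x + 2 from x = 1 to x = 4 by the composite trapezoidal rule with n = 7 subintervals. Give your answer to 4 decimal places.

h = (4 − 1)/7 = 0.428571.
Nodes x₀,…,x₇ = 1, 1.428571, 1.857143, 2.285714, 2.714286, 3.142857, 3.571429, 4.
f(x) = -3x² - x + 2: f₀=-2, f₁=-5.551020, f₂=-10.204082, f₃=-15.959184, f₄=-22.816327, f₅=-30.775510, f₆=-39.836735, f₇=-50.
(h/2)·[f₀ + 2f₁ + 2f₂ + 2f₃ + 2f₄ + 2f₅ + 2f₆ + f₇] = 0.214286·(-302.285714) = -64.7755.

-64.7755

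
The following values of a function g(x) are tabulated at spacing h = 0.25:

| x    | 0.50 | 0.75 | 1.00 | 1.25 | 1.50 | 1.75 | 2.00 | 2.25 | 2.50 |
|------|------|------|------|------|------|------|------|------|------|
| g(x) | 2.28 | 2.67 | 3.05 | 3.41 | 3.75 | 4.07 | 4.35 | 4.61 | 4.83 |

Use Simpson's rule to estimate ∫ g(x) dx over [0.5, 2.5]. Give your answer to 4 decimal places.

7.3708

h = 0.25, n = 8.
(h/3)·[y₀ + 4y₁ + 2y₂ + 4y₃ + 2y₄ + 4y₅ + 2y₆ + 4y₇ + y₈] = 0.083333·(88.45) = 7.3708.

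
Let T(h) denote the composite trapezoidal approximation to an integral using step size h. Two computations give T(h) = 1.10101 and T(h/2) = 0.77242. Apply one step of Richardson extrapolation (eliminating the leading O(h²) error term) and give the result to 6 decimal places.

R = (4·T(h/2) − T(h)) / 3 = (4·0.77242 − 1.10101)/3 = (1.98867)/3 = 0.662890.

0.662890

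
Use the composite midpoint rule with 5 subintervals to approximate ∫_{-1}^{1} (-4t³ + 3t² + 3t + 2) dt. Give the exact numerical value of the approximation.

h = (1 − (-1))/5 = 0.4.
Midpoints m₁,…,m₅ = -0.8, -0.4, 0, 0.4, 0.8.
f(m₁)=3.568, f(m₂)=1.536, f(m₃)=2, f(m₄)=3.424, f(m₅)=4.272.
h·[f(m₁) + f(m₂) + f(m₃) + f(m₄) + f(m₅)] = 0.4·(14.8) = 5.92.

5.92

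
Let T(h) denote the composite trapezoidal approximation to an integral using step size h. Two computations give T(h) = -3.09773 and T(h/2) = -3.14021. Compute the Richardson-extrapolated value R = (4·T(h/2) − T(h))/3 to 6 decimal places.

R = (4·T(h/2) − T(h)) / 3 = (4·(-3.14021) − (-3.09773))/3 = (-9.46311)/3 = -3.154370.

-3.154370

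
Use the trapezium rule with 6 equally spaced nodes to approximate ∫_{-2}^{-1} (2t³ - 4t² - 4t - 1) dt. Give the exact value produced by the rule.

-11.92

h = (-1 − (-2))/5 = 0.2.
Nodes t₀,…,t₅ = -2, -1.8, -1.6, -1.4, -1.2, -1.
f(t) = 2t³ - 4t² - 4t - 1: f₀=-25, f₁=-18.424, f₂=-13.032, f₃=-8.728, f₄=-5.416, f₅=-3.
(h/2)·[f₀ + 2f₁ + 2f₂ + 2f₃ + 2f₄ + f₅] = 0.1·(-119.2) = -11.92.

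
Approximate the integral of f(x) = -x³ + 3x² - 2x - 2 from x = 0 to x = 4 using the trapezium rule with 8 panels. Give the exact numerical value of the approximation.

h = (4 − 0)/8 = 0.5.
Nodes x₀,…,x₈ = 0, 0.5, 1, 1.5, 2, 2.5, 3, 3.5, 4.
f(x) = -x³ + 3x² - 2x - 2: f₀=-2, f₁=-2.375, f₂=-2, f₃=-1.625, f₄=-2, f₅=-3.875, f₆=-8, f₇=-15.125, f₈=-26.
(h/2)·[f₀ + 2f₁ + 2f₂ + 2f₃ + 2f₄ + 2f₅ + 2f₆ + 2f₇ + f₈] = 0.25·(-98) = -24.5.

-24.5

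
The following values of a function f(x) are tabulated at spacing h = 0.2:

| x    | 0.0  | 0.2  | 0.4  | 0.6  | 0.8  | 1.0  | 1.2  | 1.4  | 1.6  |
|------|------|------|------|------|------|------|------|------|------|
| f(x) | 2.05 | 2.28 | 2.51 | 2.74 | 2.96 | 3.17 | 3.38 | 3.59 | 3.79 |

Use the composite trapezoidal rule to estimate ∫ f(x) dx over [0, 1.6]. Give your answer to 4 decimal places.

4.7100

h = 0.2, n = 8.
(h/2)·[y₀ + 2y₁ + 2y₂ + 2y₃ + 2y₄ + 2y₅ + 2y₆ + 2y₇ + y₈] = 0.1·(47.10) = 4.7100.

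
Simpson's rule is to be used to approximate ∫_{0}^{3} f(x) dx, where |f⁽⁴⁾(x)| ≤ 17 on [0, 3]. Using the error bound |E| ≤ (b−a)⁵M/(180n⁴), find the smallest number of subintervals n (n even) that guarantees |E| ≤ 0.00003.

Need 4131/(180n⁴) ≤ 0.00003.
n⁴ ≥ 4131/(180·0.00003) = 765000 ⇒ n ≥ 29.5744, so the smallest even n is 30. (n must be even for Simpson's rule.)

30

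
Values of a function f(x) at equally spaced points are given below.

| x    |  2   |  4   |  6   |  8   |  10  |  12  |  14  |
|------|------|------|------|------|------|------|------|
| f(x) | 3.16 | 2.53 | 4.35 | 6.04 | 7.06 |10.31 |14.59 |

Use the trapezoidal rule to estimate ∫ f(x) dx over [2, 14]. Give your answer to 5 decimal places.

h = 2, n = 6.
(h/2)·[y₀ + 2y₁ + 2y₂ + 2y₃ + 2y₄ + 2y₅ + y₆] = 1·(78.33) = 78.33000.

78.33000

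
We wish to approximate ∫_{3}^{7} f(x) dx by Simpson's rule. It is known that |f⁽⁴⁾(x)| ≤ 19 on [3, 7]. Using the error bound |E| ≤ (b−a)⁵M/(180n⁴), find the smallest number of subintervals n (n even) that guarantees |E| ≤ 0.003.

14

Need 19456/(180n⁴) ≤ 0.003.
n⁴ ≥ 19456/(180·0.003) = 36029.6 ⇒ n ≥ 13.7773, so the smallest even n is 14. (n must be even for Simpson's rule.)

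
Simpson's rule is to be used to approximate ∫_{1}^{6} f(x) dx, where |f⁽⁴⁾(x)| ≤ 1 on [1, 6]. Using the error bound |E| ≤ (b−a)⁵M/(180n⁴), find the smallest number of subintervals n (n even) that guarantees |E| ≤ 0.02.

6

Need 3125/(180n⁴) ≤ 0.02.
n⁴ ≥ 3125/(180·0.02) = 868.056 ⇒ n ≥ 5.4280, so the smallest even n is 6. (n must be even for Simpson's rule.)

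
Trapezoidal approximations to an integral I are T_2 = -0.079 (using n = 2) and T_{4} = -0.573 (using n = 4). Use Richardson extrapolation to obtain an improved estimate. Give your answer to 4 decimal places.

R = (4·T_{4} − T_2) / 3 = (4·(-0.573) − (-0.079))/3 = (-2.213)/3 = -0.7377.

-0.7377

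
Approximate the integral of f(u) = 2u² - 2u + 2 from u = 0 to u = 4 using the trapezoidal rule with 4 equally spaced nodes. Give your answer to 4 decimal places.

37.0370

h = (4 − 0)/3 = 1.333333.
Nodes u₀,…,u₃ = 0, 1.333333, 2.666667, 4.
f(u) = 2u² - 2u + 2: f₀=2, f₁=2.888889, f₂=10.888889, f₃=26.
(h/2)·[f₀ + 2f₁ + 2f₂ + f₃] = 0.666667·(55.555556) = 37.0370.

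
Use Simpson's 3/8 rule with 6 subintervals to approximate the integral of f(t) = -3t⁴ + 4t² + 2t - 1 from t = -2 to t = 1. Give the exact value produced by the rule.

-13.96875

h = (1 − (-2))/6 = 0.5.
Nodes t₀,…,t₆ = -2, -1.5, -1, -0.5, 0, 0.5, 1.
f(t) = -3t⁴ + 4t² + 2t - 1: f₀=-37, f₁=-10.1875, f₂=-2, f₃=-1.1875, f₄=-1, f₅=0.8125, f₆=2.
(3h/8)·[f₀ + 3f₁ + 3f₂ + 2f₃ + 3f₄ + 3f₅ + f₆] = 0.1875·(-74.5) = -13.96875.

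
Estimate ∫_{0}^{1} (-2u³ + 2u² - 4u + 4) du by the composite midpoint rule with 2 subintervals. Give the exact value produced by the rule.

h = (1 − 0)/2 = 0.5.
Midpoints m₁,…,m₂ = 0.25, 0.75.
f(m₁)=3.09375, f(m₂)=1.28125.
h·[f(m₁) + f(m₂)] = 0.5·(4.375) = 2.1875.

2.1875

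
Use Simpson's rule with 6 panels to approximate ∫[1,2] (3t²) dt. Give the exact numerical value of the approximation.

h = (2 − 1)/6 = 0.166667.
Nodes t₀,…,t₆ = 1, 1.166667, 1.333333, 1.5, 1.666667, 1.833333, 2.
f(t) = 3t²: f₀=3, f₁=4.083333, f₂=5.333333, f₃=6.75, f₄=8.333333, f₅=10.083333, f₆=12.
(h/3)·[f₀ + 4f₁ + 2f₂ + 4f₃ + 2f₄ + 4f₅ + f₆] = 0.055556·(126) = 7.

7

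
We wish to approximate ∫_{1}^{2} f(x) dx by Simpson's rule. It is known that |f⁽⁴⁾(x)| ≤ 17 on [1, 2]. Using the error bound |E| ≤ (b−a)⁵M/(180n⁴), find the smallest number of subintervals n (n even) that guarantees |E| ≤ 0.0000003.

Need 17/(180n⁴) ≤ 0.0000003.
n⁴ ≥ 17/(180·0.0000003) = 314815 ⇒ n ≥ 23.6872, so the smallest even n is 24. (n must be even for Simpson's rule.)

24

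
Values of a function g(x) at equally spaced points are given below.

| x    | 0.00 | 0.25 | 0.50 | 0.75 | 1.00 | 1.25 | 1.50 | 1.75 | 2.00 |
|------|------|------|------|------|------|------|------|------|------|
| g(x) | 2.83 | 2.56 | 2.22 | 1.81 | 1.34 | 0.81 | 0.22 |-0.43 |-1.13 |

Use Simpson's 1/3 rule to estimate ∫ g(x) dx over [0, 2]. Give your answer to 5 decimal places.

h = 0.25, n = 8.
(h/3)·[y₀ + 4y₁ + 2y₂ + 4y₃ + 2y₄ + 4y₅ + 2y₆ + 4y₇ + y₈] = 0.083333·(28.26) = 2.35500.

2.35500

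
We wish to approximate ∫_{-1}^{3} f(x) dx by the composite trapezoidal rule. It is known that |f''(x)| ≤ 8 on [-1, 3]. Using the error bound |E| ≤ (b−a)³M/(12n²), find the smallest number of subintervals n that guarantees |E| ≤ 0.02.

Need 512/(12n²) ≤ 0.02.
n² ≥ 512/(12·0.02) = 2133.33 ⇒ n ≥ 46.1880, so the smallest n is 47.

47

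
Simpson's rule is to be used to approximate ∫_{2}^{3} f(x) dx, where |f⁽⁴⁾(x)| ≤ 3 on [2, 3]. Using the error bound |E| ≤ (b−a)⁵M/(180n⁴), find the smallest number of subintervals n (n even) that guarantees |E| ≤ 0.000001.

12

Need 3/(180n⁴) ≤ 0.000001.
n⁴ ≥ 3/(180·0.000001) = 16666.7 ⇒ n ≥ 11.3622, so the smallest even n is 12. (n must be even for Simpson's rule.)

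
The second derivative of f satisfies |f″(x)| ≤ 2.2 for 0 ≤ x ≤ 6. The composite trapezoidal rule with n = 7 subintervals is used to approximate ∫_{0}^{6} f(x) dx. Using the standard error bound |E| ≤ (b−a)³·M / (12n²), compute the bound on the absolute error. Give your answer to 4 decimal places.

0.8082

|E| ≤ (6)³·2.2 / (12·7²) = 475.2/588 = 0.8082.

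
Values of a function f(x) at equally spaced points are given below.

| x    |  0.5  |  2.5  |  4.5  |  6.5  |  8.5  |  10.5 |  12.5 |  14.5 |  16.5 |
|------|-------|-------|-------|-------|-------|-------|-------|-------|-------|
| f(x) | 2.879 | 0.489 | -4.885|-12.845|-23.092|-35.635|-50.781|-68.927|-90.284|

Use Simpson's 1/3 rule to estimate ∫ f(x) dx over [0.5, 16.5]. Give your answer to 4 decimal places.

h = 2, n = 8.
(h/3)·[y₀ + 4y₁ + 2y₂ + 4y₃ + 2y₄ + 4y₅ + 2y₆ + 4y₇ + y₈] = 0.666667·(-712.593) = -475.0620.

-475.0620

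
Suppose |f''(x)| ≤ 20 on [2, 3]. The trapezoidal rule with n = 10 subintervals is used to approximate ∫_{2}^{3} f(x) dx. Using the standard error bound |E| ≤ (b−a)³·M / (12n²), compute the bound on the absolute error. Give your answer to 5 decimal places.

|E| ≤ (1)³·20 / (12·10²) = 20/1200 = 0.01667.

0.01667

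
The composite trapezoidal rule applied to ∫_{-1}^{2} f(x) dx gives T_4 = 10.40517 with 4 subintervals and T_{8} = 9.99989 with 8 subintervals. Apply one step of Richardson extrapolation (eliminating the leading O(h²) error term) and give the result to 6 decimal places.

9.864797

R = (4·T_{8} − T_4) / 3 = (4·9.99989 − 10.40517)/3 = (29.59439)/3 = 9.864797.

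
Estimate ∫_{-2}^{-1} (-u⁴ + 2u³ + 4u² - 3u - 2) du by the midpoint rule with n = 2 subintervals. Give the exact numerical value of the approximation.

-1.47265625

h = (-1 − (-2))/2 = 0.5.
Midpoints m₁,…,m₂ = -1.75, -1.25.
f(m₁)=-4.59765625, f(m₂)=1.65234375.
h·[f(m₁) + f(m₂)] = 0.5·(-2.9453125) = -1.47265625.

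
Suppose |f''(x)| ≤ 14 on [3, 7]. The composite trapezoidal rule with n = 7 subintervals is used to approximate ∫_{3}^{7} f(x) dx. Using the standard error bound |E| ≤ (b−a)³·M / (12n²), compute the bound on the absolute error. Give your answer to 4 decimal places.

|E| ≤ (4)³·14 / (12·7²) = 896/588 = 1.5238.

1.5238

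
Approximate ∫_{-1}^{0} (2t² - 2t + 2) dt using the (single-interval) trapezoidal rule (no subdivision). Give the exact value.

4

T = (b−a)/2 · [f(-1) + f(0)] = 0.5·[6 + 2] = 4.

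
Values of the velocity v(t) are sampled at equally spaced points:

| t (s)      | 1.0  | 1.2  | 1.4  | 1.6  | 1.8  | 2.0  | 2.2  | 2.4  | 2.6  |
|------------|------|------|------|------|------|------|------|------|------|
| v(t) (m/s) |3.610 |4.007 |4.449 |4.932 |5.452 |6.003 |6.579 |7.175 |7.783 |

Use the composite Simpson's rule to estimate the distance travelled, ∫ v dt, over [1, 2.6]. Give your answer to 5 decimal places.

8.85473

h = 0.2, n = 8.
(h/3)·[y₀ + 4y₁ + 2y₂ + 4y₃ + 2y₄ + 4y₅ + 2y₆ + 4y₇ + y₈] = 0.066667·(132.821) = 8.85473.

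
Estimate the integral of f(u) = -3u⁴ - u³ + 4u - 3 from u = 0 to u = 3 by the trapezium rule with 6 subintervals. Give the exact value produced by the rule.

-164.34375

h = (3 − 0)/6 = 0.5.
Nodes u₀,…,u₆ = 0, 0.5, 1, 1.5, 2, 2.5, 3.
f(u) = -3u⁴ - u³ + 4u - 3: f₀=-3, f₁=-1.3125, f₂=-3, f₃=-15.5625, f₄=-51, f₅=-125.8125, f₆=-261.
(h/2)·[f₀ + 2f₁ + 2f₂ + 2f₃ + 2f₄ + 2f₅ + f₆] = 0.25·(-657.375) = -164.34375.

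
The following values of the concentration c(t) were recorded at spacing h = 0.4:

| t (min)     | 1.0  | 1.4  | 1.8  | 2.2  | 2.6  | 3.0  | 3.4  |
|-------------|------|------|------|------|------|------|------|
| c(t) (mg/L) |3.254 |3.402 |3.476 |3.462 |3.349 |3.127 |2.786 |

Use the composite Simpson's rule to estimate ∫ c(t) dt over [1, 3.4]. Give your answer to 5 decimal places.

h = 0.4, n = 6.
(h/3)·[y₀ + 4y₁ + 2y₂ + 4y₃ + 2y₄ + 4y₅ + y₆] = 0.133333·(59.654) = 7.95387.

7.95387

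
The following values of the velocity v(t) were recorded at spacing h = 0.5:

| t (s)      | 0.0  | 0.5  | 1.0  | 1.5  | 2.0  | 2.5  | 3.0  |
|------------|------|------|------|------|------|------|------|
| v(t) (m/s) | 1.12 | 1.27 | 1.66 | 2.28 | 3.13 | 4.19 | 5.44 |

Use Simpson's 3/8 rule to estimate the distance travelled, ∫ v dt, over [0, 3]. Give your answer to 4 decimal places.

h = 0.5, n = 6.
(3h/8)·[y₀ + 3y₁ + 3y₂ + 2y₃ + 3y₄ + 3y₅ + y₆] = 0.1875·(41.87) = 7.8506.

7.8506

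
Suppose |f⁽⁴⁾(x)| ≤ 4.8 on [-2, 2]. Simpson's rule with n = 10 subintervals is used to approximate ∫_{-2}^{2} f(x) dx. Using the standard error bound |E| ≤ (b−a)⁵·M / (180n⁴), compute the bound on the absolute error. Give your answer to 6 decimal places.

0.002731

|E| ≤ (4)⁵·4.8 / (180·10⁴) = 4915.2/1800000 = 0.002731.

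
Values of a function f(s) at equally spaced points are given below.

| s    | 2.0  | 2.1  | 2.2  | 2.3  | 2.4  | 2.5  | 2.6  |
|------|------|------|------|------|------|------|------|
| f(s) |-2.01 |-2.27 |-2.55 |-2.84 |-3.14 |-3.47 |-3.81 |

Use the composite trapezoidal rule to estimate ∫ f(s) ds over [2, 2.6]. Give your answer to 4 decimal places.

h = 0.1, n = 6.
(h/2)·[y₀ + 2y₁ + 2y₂ + 2y₃ + 2y₄ + 2y₅ + y₆] = 0.05·(-34.36) = -1.7180.

-1.7180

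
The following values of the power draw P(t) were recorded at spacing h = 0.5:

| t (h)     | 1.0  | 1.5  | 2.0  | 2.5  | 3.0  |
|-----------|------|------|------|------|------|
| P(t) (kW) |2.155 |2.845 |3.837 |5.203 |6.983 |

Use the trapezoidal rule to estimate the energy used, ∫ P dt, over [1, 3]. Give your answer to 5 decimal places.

8.22700

h = 0.5, n = 4.
(h/2)·[y₀ + 2y₁ + 2y₂ + 2y₃ + y₄] = 0.25·(32.908) = 8.22700.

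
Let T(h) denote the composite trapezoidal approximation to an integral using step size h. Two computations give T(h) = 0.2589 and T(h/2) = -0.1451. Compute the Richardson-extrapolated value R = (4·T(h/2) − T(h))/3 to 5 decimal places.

-0.27977

R = (4·T(h/2) − T(h)) / 3 = (4·(-0.1451) − 0.2589)/3 = (-0.8393)/3 = -0.27977.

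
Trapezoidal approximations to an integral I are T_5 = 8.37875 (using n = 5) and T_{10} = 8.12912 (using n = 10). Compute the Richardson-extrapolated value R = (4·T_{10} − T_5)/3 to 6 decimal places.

R = (4·T_{10} − T_5) / 3 = (4·8.12912 − 8.37875)/3 = (24.13773)/3 = 8.045910.

8.045910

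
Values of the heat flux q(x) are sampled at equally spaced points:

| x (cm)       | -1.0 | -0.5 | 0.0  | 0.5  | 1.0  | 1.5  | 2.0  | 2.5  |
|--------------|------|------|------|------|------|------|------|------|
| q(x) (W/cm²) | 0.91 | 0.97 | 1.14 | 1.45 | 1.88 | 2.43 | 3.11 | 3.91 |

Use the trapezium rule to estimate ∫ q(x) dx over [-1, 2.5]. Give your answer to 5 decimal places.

h = 0.5, n = 7.
(h/2)·[y₀ + 2y₁ + 2y₂ + 2y₃ + 2y₄ + 2y₅ + 2y₆ + y₇] = 0.25·(26.78) = 6.69500.

6.69500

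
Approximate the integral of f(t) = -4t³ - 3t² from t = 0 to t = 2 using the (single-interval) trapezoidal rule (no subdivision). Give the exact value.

-44

T = (b−a)/2 · [f(0) + f(2)] = 1·[0 + (-44)] = -44.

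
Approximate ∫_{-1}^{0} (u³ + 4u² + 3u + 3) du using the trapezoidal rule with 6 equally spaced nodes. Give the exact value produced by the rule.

h = (0 − (-1))/5 = 0.2.
Nodes u₀,…,u₅ = -1, -0.8, -0.6, -0.4, -0.2, 0.
f(u) = u³ + 4u² + 3u + 3: f₀=3, f₁=2.648, f₂=2.424, f₃=2.376, f₄=2.552, f₅=3.
(h/2)·[f₀ + 2f₁ + 2f₂ + 2f₃ + 2f₄ + f₅] = 0.1·(26) = 2.6.

2.6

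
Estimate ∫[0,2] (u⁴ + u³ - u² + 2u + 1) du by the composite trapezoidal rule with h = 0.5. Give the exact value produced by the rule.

14.5625

h = (2 − 0)/4 = 0.5.
Nodes u₀,…,u₄ = 0, 0.5, 1, 1.5, 2.
f(u) = u⁴ + u³ - u² + 2u + 1: f₀=1, f₁=1.9375, f₂=4, f₃=10.1875, f₄=25.
(h/2)·[f₀ + 2f₁ + 2f₂ + 2f₃ + f₄] = 0.25·(58.25) = 14.5625.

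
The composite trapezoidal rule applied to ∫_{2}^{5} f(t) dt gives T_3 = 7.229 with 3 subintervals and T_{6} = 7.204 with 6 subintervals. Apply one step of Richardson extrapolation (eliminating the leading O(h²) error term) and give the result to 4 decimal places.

R = (4·T_{6} − T_3) / 3 = (4·7.204 − 7.229)/3 = (21.587)/3 = 7.1957.

7.1957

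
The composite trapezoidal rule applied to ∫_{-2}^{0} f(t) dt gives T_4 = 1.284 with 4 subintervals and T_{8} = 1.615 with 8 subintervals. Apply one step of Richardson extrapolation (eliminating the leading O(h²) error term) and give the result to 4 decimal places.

1.7253

R = (4·T_{8} − T_4) / 3 = (4·1.615 − 1.284)/3 = (5.176)/3 = 1.7253.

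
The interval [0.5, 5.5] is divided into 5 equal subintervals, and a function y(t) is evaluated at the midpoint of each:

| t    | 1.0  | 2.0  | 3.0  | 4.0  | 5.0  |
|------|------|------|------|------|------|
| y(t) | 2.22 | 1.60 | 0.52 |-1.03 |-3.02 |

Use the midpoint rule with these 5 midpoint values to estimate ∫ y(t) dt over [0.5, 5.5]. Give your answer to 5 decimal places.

0.29000

h = 1, n = 5.
h·[y(m₁) + y(m₂) + y(m₃) + y(m₄) + y(m₅)] = 1·(0.29) = 0.29000.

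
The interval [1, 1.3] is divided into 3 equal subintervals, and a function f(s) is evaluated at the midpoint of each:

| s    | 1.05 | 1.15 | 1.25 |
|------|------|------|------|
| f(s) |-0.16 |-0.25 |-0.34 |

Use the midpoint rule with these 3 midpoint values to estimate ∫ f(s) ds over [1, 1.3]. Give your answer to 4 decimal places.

-0.0750

h = 0.1, n = 3.
h·[y(m₁) + y(m₂) + y(m₃)] = 0.1·(-0.75) = -0.0750.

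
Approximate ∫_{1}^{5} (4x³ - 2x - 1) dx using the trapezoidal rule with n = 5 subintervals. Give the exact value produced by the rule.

611.36

h = (5 − 1)/5 = 0.8.
Nodes x₀,…,x₅ = 1, 1.8, 2.6, 3.4, 4.2, 5.
f(x) = 4x³ - 2x - 1: f₀=1, f₁=18.728, f₂=64.104, f₃=149.416, f₄=286.952, f₅=489.
(h/2)·[f₀ + 2f₁ + 2f₂ + 2f₃ + 2f₄ + f₅] = 0.4·(1528.4) = 611.36.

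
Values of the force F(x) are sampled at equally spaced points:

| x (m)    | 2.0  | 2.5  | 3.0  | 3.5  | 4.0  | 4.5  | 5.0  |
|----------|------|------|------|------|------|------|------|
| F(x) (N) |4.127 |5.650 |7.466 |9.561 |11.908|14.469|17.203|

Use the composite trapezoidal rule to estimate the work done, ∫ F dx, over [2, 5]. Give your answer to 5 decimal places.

h = 0.5, n = 6.
(h/2)·[y₀ + 2y₁ + 2y₂ + 2y₃ + 2y₄ + 2y₅ + y₆] = 0.25·(119.438) = 29.85950.

29.85950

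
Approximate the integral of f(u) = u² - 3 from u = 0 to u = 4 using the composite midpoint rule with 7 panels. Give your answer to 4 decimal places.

9.2245

h = (4 − 0)/7 = 0.571429.
Midpoints m₁,…,m₇ = 0.285714, 0.857143, 1.428571, 2, 2.571429, 3.142857, 3.714286.
f(m₁)=-2.918367, f(m₂)=-2.265306, f(m₃)=-0.959184, f(m₄)=1, f(m₅)=3.612245, f(m₆)=6.877551, f(m₇)=10.795918.
h·[f(m₁) + f(m₂) + f(m₃) + f(m₄) + f(m₅) + f(m₆) + f(m₇)] = 0.571429·(16.142857) = 9.2245.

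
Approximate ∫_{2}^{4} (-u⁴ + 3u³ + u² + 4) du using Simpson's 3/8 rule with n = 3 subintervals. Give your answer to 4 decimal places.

h = (4 − 2)/3 = 0.666667.
Nodes u₀,…,u₃ = 2, 2.666667, 3.333333, 4.
f(u) = -u⁴ + 3u³ + u² + 4: f₀=16, f₁=17.432099, f₂=2.765432, f₃=-44.
(3h/8)·[f₀ + 3f₁ + 3f₂ + f₃] = 0.25·(32.592593) = 8.1481.

8.1481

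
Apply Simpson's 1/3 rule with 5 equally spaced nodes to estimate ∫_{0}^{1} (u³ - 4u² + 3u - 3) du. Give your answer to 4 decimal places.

-2.5833

h = (1 − 0)/4 = 0.25.
Nodes u₀,…,u₄ = 0, 0.25, 0.5, 0.75, 1.
f(u) = u³ - 4u² + 3u - 3: f₀=-3, f₁=-2.484375, f₂=-2.375, f₃=-2.578125, f₄=-3.
(h/3)·[f₀ + 4f₁ + 2f₂ + 4f₃ + f₄] = 0.083333·(-31) = -2.5833.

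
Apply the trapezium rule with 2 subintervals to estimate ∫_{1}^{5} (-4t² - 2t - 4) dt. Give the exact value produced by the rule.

h = (5 − 1)/2 = 2.
Nodes t₀,…,t₂ = 1, 3, 5.
f(t) = -4t² - 2t - 4: f₀=-10, f₁=-46, f₂=-114.
(h/2)·[f₀ + 2f₁ + f₂] = 1·(-216) = -216.

-216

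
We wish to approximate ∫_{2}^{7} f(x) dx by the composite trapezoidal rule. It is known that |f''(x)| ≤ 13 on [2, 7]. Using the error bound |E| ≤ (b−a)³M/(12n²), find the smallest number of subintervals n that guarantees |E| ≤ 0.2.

Need 1625/(12n²) ≤ 0.2.
n² ≥ 1625/(12·0.2) = 677.083 ⇒ n ≥ 26.0208, so the smallest n is 27.

27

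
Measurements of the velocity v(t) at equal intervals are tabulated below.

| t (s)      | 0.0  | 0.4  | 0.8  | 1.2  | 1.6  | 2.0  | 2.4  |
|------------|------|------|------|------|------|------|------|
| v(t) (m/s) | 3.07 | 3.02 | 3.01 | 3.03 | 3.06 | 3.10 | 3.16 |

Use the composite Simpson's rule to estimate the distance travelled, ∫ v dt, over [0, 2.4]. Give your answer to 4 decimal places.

h = 0.4, n = 6.
(h/3)·[y₀ + 4y₁ + 2y₂ + 4y₃ + 2y₄ + 4y₅ + y₆] = 0.133333·(54.97) = 7.3293.

7.3293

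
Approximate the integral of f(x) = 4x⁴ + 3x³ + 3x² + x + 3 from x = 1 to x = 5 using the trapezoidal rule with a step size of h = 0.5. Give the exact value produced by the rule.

h = (5 − 1)/8 = 0.5.
Nodes x₀,…,x₈ = 1, 1.5, 2, 2.5, 3, 3.5, 4, 4.5, 5.
f(x) = 4x⁴ + 3x³ + 3x² + x + 3: f₀=14, f₁=41.625, f₂=105, f₃=227.375, f₄=438, f₅=772.125, f₆=1271, f₇=1981.875, f₈=2958.
(h/2)·[f₀ + 2f₁ + 2f₂ + 2f₃ + 2f₄ + 2f₅ + 2f₆ + 2f₇ + f₈] = 0.25·(12646) = 3161.5.

3161.5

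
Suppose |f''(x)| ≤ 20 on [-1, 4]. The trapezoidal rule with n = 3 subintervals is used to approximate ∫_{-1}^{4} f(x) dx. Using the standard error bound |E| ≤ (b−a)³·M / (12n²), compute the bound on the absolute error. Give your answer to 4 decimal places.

23.1481

|E| ≤ (5)³·20 / (12·3²) = 2500/108 = 23.1481.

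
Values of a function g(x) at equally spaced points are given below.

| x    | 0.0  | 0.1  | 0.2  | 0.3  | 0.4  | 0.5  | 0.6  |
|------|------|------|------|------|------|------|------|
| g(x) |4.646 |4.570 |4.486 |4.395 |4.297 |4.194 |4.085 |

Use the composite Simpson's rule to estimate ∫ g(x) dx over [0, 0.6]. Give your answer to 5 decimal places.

2.63110

h = 0.1, n = 6.
(h/3)·[y₀ + 4y₁ + 2y₂ + 4y₃ + 2y₄ + 4y₅ + y₆] = 0.033333·(78.933) = 2.63110.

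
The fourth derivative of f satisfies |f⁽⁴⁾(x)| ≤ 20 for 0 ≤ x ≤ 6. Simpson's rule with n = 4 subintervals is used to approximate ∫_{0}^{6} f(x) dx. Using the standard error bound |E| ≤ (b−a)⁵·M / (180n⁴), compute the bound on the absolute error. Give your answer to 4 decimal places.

3.3750

|E| ≤ (6)⁵·20 / (180·4⁴) = 155520/46080 = 3.3750.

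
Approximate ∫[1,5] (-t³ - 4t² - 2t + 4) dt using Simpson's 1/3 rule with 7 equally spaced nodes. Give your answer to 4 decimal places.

-329.3333

h = (5 − 1)/6 = 0.666667.
Nodes t₀,…,t₆ = 1, 1.666667, 2.333333, 3, 3.666667, 4.333333, 5.
f(t) = -t³ - 4t² - 2t + 4: f₀=-3, f₁=-15.074074, f₂=-35.148148, f₃=-65, f₄=-106.407407, f₅=-161.148148, f₆=-231.
(h/3)·[f₀ + 4f₁ + 2f₂ + 4f₃ + 2f₄ + 4f₅ + f₆] = 0.222222·(-1482) = -329.3333.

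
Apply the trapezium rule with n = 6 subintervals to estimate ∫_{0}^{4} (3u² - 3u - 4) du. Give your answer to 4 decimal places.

24.8889

h = (4 − 0)/6 = 0.666667.
Nodes u₀,…,u₆ = 0, 0.666667, 1.333333, 2, 2.666667, 3.333333, 4.
f(u) = 3u² - 3u - 4: f₀=-4, f₁=-4.666667, f₂=-2.666667, f₃=2, f₄=9.333333, f₅=19.333333, f₆=32.
(h/2)·[f₀ + 2f₁ + 2f₂ + 2f₃ + 2f₄ + 2f₅ + f₆] = 0.333333·(74.666667) = 24.8889.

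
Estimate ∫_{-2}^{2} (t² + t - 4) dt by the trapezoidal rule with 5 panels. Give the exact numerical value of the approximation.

-10.24

h = (2 − (-2))/5 = 0.8.
Nodes t₀,…,t₅ = -2, -1.2, -0.4, 0.4, 1.2, 2.
f(t) = t² + t - 4: f₀=-2, f₁=-3.76, f₂=-4.24, f₃=-3.44, f₄=-1.36, f₅=2.
(h/2)·[f₀ + 2f₁ + 2f₂ + 2f₃ + 2f₄ + f₅] = 0.4·(-25.6) = -10.24.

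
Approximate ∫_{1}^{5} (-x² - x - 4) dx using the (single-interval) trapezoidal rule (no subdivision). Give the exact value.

T = (b−a)/2 · [f(1) + f(5)] = 2·[(-6) + (-34)] = -80.

-80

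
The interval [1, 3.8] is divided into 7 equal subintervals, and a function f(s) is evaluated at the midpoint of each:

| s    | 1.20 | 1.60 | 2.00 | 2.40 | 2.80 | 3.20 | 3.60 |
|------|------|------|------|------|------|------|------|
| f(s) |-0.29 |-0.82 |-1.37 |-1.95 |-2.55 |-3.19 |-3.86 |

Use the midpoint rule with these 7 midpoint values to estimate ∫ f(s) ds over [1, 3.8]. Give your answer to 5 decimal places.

-5.61200

h = 0.4, n = 7.
h·[y(m₁) + y(m₂) + y(m₃) + y(m₄) + y(m₅) + y(m₆) + y(m₇)] = 0.4·(-14.03) = -5.61200.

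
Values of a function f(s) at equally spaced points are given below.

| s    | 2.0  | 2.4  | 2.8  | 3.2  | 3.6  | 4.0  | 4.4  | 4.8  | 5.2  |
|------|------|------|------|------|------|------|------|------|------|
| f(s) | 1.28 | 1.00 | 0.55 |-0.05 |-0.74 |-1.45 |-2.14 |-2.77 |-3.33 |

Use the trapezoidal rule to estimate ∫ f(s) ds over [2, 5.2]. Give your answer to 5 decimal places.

-2.65000

h = 0.4, n = 8.
(h/2)·[y₀ + 2y₁ + 2y₂ + 2y₃ + 2y₄ + 2y₅ + 2y₆ + 2y₇ + y₈] = 0.2·(-13.25) = -2.65000.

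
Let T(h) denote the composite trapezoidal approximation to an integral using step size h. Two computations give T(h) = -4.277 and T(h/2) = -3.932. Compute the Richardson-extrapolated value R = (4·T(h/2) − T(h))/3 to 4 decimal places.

R = (4·T(h/2) − T(h)) / 3 = (4·(-3.932) − (-4.277))/3 = (-11.451)/3 = -3.8170.

-3.8170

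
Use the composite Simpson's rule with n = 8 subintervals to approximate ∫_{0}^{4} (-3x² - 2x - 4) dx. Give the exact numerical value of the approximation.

-96

h = (4 − 0)/8 = 0.5.
Nodes x₀,…,x₈ = 0, 0.5, 1, 1.5, 2, 2.5, 3, 3.5, 4.
f(x) = -3x² - 2x - 4: f₀=-4, f₁=-5.75, f₂=-9, f₃=-13.75, f₄=-20, f₅=-27.75, f₆=-37, f₇=-47.75, f₈=-60.
(h/3)·[f₀ + 4f₁ + 2f₂ + 4f₃ + 2f₄ + 4f₅ + 2f₆ + 4f₇ + f₈] = 0.166667·(-576) = -96.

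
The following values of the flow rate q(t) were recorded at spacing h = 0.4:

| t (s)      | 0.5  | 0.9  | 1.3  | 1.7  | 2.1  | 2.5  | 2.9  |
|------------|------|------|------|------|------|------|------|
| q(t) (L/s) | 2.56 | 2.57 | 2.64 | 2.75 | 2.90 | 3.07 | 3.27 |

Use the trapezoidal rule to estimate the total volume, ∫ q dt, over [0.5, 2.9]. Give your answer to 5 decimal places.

h = 0.4, n = 6.
(h/2)·[y₀ + 2y₁ + 2y₂ + 2y₃ + 2y₄ + 2y₅ + y₆] = 0.2·(33.69) = 6.73800.

6.73800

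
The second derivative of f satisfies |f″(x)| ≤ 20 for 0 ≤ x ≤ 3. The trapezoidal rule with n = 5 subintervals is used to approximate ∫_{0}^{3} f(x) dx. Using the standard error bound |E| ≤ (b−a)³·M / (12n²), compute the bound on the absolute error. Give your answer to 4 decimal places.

1.8000

|E| ≤ (3)³·20 / (12·5²) = 540/300 = 1.8000.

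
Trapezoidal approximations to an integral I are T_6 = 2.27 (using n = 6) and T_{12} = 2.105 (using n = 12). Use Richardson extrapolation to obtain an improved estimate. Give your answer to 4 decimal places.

2.0500

R = (4·T_{12} − T_6) / 3 = (4·2.105 − 2.27)/3 = (6.150)/3 = 2.0500.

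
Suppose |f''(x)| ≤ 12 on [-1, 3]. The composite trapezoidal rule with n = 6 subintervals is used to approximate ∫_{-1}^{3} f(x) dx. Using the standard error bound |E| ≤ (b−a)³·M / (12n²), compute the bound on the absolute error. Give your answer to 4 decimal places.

1.7778

|E| ≤ (4)³·12 / (12·6²) = 768/432 = 1.7778.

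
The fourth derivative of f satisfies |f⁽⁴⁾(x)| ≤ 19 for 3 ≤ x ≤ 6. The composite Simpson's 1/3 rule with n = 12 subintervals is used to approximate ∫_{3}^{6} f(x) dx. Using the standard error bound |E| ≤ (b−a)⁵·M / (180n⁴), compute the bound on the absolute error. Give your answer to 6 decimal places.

0.001237

|E| ≤ (3)⁵·19 / (180·12⁴) = 4617/3732480 = 0.001237.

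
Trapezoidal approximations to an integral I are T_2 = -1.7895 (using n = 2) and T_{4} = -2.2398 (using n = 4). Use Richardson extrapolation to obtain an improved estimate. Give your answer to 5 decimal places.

-2.38990

R = (4·T_{4} − T_2) / 3 = (4·(-2.2398) − (-1.7895))/3 = (-7.1697)/3 = -2.38990.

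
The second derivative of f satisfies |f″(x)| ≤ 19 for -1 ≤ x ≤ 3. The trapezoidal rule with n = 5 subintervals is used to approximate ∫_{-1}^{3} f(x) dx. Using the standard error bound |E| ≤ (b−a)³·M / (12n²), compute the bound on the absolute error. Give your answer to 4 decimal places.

4.0533

|E| ≤ (4)³·19 / (12·5²) = 1216/300 = 4.0533.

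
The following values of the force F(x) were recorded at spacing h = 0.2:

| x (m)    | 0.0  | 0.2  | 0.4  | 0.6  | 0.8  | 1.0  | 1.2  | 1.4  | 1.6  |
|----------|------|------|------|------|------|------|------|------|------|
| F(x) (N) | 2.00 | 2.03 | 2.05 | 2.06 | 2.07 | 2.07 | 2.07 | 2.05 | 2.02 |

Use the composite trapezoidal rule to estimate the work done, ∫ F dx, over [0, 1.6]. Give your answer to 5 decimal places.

3.28200

h = 0.2, n = 8.
(h/2)·[y₀ + 2y₁ + 2y₂ + 2y₃ + 2y₄ + 2y₅ + 2y₆ + 2y₇ + y₈] = 0.1·(32.82) = 3.28200.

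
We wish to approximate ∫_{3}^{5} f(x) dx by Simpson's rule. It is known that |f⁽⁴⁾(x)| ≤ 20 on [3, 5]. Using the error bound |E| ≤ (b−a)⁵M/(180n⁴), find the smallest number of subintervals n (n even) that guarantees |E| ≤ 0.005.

6

Need 640/(180n⁴) ≤ 0.005.
n⁴ ≥ 640/(180·0.005) = 711.111 ⇒ n ≥ 5.1640, so the smallest even n is 6. (n must be even for Simpson's rule.)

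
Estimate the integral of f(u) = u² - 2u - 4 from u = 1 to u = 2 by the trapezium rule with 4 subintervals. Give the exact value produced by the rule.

h = (2 − 1)/4 = 0.25.
Nodes u₀,…,u₄ = 1, 1.25, 1.5, 1.75, 2.
f(u) = u² - 2u - 4: f₀=-5, f₁=-4.9375, f₂=-4.75, f₃=-4.4375, f₄=-4.
(h/2)·[f₀ + 2f₁ + 2f₂ + 2f₃ + f₄] = 0.125·(-37.25) = -4.65625.

-4.65625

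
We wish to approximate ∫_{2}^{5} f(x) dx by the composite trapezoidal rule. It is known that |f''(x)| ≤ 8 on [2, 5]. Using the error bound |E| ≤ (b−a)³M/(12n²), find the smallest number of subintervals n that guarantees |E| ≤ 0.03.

25

Need 216/(12n²) ≤ 0.03.
n² ≥ 216/(12·0.03) = 600 ⇒ n ≥ 24.4949, so the smallest n is 25.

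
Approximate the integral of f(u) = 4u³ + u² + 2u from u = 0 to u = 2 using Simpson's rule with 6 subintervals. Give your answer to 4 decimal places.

h = (2 − 0)/6 = 0.333333.
Nodes u₀,…,u₆ = 0, 0.333333, 0.666667, 1, 1.333333, 1.666667, 2.
f(u) = 4u³ + u² + 2u: f₀=0, f₁=0.925926, f₂=2.962963, f₃=7, f₄=13.925926, f₅=24.629630, f₆=40.
(h/3)·[f₀ + 4f₁ + 2f₂ + 4f₃ + 2f₄ + 4f₅ + f₆] = 0.111111·(204) = 22.6667.

22.6667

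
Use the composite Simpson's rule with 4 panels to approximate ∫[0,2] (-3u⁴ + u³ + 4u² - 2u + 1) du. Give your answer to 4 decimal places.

-6.5833

h = (2 − 0)/4 = 0.5.
Nodes u₀,…,u₄ = 0, 0.5, 1, 1.5, 2.
f(u) = -3u⁴ + u³ + 4u² - 2u + 1: f₀=1, f₁=0.9375, f₂=1, f₃=-4.8125, f₄=-27.
(h/3)·[f₀ + 4f₁ + 2f₂ + 4f₃ + f₄] = 0.166667·(-39.5) = -6.5833.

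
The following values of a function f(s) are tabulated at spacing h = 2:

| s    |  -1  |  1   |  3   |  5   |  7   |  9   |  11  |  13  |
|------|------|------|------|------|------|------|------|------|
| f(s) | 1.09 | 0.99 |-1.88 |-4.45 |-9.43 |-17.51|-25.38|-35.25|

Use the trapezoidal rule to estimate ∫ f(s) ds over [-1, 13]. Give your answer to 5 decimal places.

-149.48000

h = 2, n = 7.
(h/2)·[y₀ + 2y₁ + 2y₂ + 2y₃ + 2y₄ + 2y₅ + 2y₆ + y₇] = 1·(-149.48) = -149.48000.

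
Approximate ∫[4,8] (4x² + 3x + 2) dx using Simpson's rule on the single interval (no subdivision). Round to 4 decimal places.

677.3333

S = (b−a)/6 · [f(4) + 4f(6) + f(8)] = 0.666667·[78 + 4·164 + 282] = 677.3333.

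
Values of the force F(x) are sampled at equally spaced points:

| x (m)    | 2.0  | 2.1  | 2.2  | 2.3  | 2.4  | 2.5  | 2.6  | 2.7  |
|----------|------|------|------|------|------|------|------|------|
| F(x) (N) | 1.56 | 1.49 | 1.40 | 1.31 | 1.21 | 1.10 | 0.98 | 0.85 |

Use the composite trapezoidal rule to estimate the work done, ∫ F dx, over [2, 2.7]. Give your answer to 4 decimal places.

h = 0.1, n = 7.
(h/2)·[y₀ + 2y₁ + 2y₂ + 2y₃ + 2y₄ + 2y₅ + 2y₆ + y₇] = 0.05·(17.39) = 0.8695.

0.8695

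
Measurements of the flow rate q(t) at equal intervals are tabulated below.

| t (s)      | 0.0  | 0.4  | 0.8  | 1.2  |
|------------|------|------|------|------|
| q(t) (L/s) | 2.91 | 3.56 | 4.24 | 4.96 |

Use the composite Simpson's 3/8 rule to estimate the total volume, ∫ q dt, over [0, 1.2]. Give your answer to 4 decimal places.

h = 0.4, n = 3.
(3h/8)·[y₀ + 3y₁ + 3y₂ + y₃] = 0.15·(31.27) = 4.6905.

4.6905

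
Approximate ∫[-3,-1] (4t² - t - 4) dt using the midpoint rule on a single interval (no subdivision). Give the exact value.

28

M = (b−a)·f(-2) = 2·(14) = 28.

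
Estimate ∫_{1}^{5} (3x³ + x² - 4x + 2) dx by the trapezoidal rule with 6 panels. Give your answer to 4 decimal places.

477.6296

h = (5 − 1)/6 = 0.666667.
Nodes x₀,…,x₆ = 1, 1.666667, 2.333333, 3, 3.666667, 4.333333, 5.
f(x) = 3x³ + x² - 4x + 2: f₀=2, f₁=12, f₂=36.222222, f₃=80, f₄=148.666667, f₅=247.555556, f₆=382.
(h/2)·[f₀ + 2f₁ + 2f₂ + 2f₃ + 2f₄ + 2f₅ + f₆] = 0.333333·(1432.888889) = 477.6296.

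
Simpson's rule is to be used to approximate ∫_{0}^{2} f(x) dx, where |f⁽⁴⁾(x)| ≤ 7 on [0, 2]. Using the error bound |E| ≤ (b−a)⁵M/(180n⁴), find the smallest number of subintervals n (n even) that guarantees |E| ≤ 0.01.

4

Need 224/(180n⁴) ≤ 0.01.
n⁴ ≥ 224/(180·0.01) = 124.444 ⇒ n ≥ 3.3400, so the smallest even n is 4. (n must be even for Simpson's rule.)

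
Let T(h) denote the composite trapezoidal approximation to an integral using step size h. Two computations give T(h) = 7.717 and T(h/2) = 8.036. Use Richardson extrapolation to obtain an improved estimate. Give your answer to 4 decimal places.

R = (4·T(h/2) − T(h)) / 3 = (4·8.036 − 7.717)/3 = (24.427)/3 = 8.1423.

8.1423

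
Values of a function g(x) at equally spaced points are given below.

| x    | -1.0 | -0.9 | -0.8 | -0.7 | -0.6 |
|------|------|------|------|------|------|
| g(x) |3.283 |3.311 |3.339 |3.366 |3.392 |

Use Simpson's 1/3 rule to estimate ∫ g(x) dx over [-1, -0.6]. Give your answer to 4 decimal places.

h = 0.1, n = 4.
(h/3)·[y₀ + 4y₁ + 2y₂ + 4y₃ + y₄] = 0.033333·(40.061) = 1.3354.

1.3354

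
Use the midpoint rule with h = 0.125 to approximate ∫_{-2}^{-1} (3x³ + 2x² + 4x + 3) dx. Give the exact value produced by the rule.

-9.568359375

h = (-1 − (-2))/8 = 0.125.
Midpoints m₁,…,m₈ = -1.9375, -1.8125, -1.6875, -1.5625, -1.4375, -1.3125, -1.1875, -1.0625.
f(m₁)=-19.061767578125, f(m₂)=-15.542724609375, f(m₃)=-12.470947265625, f(m₄)=-9.811279296875, f(m₅)=-7.528564453125, f(m₆)=-5.587646484375, f(m₇)=-3.953369140625, f(m₈)=-2.590576171875.
h·[f(m₁) + f(m₂) + f(m₃) + f(m₄) + f(m₅) + f(m₆) + f(m₇) + f(m₈)] = 0.125·(-76.546875) = -9.568359375.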